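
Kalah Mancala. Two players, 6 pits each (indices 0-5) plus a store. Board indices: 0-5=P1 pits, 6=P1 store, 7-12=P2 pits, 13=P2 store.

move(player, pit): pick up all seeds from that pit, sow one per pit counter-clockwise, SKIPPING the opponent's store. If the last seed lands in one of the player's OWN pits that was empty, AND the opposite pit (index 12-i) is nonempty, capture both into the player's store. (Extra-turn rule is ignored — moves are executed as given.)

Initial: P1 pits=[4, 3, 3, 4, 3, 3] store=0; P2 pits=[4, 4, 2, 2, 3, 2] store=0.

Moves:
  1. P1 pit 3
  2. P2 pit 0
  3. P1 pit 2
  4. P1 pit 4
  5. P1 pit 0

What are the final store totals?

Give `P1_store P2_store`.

Move 1: P1 pit3 -> P1=[4,3,3,0,4,4](1) P2=[5,4,2,2,3,2](0)
Move 2: P2 pit0 -> P1=[4,3,3,0,4,4](1) P2=[0,5,3,3,4,3](0)
Move 3: P1 pit2 -> P1=[4,3,0,1,5,5](1) P2=[0,5,3,3,4,3](0)
Move 4: P1 pit4 -> P1=[4,3,0,1,0,6](2) P2=[1,6,4,3,4,3](0)
Move 5: P1 pit0 -> P1=[0,4,1,2,0,6](9) P2=[1,0,4,3,4,3](0)

Answer: 9 0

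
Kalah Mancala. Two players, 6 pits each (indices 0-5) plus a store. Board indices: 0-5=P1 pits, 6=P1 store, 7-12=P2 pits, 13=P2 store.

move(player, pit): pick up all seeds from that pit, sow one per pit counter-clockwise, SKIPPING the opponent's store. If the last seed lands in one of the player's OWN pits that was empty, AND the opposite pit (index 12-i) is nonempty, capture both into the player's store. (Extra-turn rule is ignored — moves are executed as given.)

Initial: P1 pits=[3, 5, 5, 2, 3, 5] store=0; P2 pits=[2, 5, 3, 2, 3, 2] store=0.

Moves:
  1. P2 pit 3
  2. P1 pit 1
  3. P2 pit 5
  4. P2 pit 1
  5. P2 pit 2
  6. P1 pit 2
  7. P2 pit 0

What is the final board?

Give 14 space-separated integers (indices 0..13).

Answer: 4 1 0 4 5 7 2 0 2 1 3 6 2 3

Derivation:
Move 1: P2 pit3 -> P1=[3,5,5,2,3,5](0) P2=[2,5,3,0,4,3](0)
Move 2: P1 pit1 -> P1=[3,0,6,3,4,6](1) P2=[2,5,3,0,4,3](0)
Move 3: P2 pit5 -> P1=[4,1,6,3,4,6](1) P2=[2,5,3,0,4,0](1)
Move 4: P2 pit1 -> P1=[4,1,6,3,4,6](1) P2=[2,0,4,1,5,1](2)
Move 5: P2 pit2 -> P1=[4,1,6,3,4,6](1) P2=[2,0,0,2,6,2](3)
Move 6: P1 pit2 -> P1=[4,1,0,4,5,7](2) P2=[3,1,0,2,6,2](3)
Move 7: P2 pit0 -> P1=[4,1,0,4,5,7](2) P2=[0,2,1,3,6,2](3)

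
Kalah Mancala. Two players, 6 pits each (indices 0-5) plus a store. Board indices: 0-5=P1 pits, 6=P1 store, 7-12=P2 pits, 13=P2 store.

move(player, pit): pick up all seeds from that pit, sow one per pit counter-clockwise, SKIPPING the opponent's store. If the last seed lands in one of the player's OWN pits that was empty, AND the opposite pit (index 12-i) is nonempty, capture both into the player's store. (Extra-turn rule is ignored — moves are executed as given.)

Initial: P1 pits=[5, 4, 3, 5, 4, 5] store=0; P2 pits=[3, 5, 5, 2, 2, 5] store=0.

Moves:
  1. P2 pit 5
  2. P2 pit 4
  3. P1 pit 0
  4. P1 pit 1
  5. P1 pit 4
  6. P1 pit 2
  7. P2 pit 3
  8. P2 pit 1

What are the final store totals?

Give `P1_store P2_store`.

Answer: 4 4

Derivation:
Move 1: P2 pit5 -> P1=[6,5,4,6,4,5](0) P2=[3,5,5,2,2,0](1)
Move 2: P2 pit4 -> P1=[6,5,4,6,4,5](0) P2=[3,5,5,2,0,1](2)
Move 3: P1 pit0 -> P1=[0,6,5,7,5,6](1) P2=[3,5,5,2,0,1](2)
Move 4: P1 pit1 -> P1=[0,0,6,8,6,7](2) P2=[4,5,5,2,0,1](2)
Move 5: P1 pit4 -> P1=[0,0,6,8,0,8](3) P2=[5,6,6,3,0,1](2)
Move 6: P1 pit2 -> P1=[0,0,0,9,1,9](4) P2=[6,7,6,3,0,1](2)
Move 7: P2 pit3 -> P1=[0,0,0,9,1,9](4) P2=[6,7,6,0,1,2](3)
Move 8: P2 pit1 -> P1=[1,1,0,9,1,9](4) P2=[6,0,7,1,2,3](4)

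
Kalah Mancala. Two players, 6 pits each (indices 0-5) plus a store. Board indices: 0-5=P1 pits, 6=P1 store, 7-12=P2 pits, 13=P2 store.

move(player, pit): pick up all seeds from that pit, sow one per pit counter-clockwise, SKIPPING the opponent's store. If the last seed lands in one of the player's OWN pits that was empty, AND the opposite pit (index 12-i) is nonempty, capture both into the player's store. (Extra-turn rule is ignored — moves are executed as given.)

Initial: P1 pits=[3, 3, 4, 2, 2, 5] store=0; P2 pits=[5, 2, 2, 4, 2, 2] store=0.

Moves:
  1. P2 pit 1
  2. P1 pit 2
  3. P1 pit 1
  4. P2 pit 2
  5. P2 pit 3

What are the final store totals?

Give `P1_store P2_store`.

Answer: 1 1

Derivation:
Move 1: P2 pit1 -> P1=[3,3,4,2,2,5](0) P2=[5,0,3,5,2,2](0)
Move 2: P1 pit2 -> P1=[3,3,0,3,3,6](1) P2=[5,0,3,5,2,2](0)
Move 3: P1 pit1 -> P1=[3,0,1,4,4,6](1) P2=[5,0,3,5,2,2](0)
Move 4: P2 pit2 -> P1=[3,0,1,4,4,6](1) P2=[5,0,0,6,3,3](0)
Move 5: P2 pit3 -> P1=[4,1,2,4,4,6](1) P2=[5,0,0,0,4,4](1)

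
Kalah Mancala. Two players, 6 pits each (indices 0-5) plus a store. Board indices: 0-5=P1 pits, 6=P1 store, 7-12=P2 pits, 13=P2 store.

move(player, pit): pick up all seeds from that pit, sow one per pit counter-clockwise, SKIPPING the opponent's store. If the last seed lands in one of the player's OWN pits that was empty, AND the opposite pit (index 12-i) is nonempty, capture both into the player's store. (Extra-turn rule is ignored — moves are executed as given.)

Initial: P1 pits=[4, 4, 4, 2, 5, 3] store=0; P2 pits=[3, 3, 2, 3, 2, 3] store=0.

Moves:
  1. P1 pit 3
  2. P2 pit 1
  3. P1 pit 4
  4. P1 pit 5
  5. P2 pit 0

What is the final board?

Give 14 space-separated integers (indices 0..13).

Answer: 4 4 4 0 0 0 2 0 3 6 7 4 4 0

Derivation:
Move 1: P1 pit3 -> P1=[4,4,4,0,6,4](0) P2=[3,3,2,3,2,3](0)
Move 2: P2 pit1 -> P1=[4,4,4,0,6,4](0) P2=[3,0,3,4,3,3](0)
Move 3: P1 pit4 -> P1=[4,4,4,0,0,5](1) P2=[4,1,4,5,3,3](0)
Move 4: P1 pit5 -> P1=[4,4,4,0,0,0](2) P2=[5,2,5,6,3,3](0)
Move 5: P2 pit0 -> P1=[4,4,4,0,0,0](2) P2=[0,3,6,7,4,4](0)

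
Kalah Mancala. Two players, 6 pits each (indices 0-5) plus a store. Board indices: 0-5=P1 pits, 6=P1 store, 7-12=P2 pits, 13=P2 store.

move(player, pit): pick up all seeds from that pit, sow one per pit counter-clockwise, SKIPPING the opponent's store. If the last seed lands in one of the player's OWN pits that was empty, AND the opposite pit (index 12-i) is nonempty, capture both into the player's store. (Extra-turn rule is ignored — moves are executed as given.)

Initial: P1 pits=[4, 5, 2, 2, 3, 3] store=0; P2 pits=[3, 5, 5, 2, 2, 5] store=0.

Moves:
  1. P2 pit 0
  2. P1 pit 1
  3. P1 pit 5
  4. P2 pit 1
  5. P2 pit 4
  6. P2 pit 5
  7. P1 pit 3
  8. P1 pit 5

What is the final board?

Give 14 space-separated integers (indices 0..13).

Answer: 7 2 4 0 6 0 4 3 0 8 4 0 0 3

Derivation:
Move 1: P2 pit0 -> P1=[4,5,2,2,3,3](0) P2=[0,6,6,3,2,5](0)
Move 2: P1 pit1 -> P1=[4,0,3,3,4,4](1) P2=[0,6,6,3,2,5](0)
Move 3: P1 pit5 -> P1=[4,0,3,3,4,0](2) P2=[1,7,7,3,2,5](0)
Move 4: P2 pit1 -> P1=[5,1,3,3,4,0](2) P2=[1,0,8,4,3,6](1)
Move 5: P2 pit4 -> P1=[6,1,3,3,4,0](2) P2=[1,0,8,4,0,7](2)
Move 6: P2 pit5 -> P1=[7,2,4,4,5,1](2) P2=[1,0,8,4,0,0](3)
Move 7: P1 pit3 -> P1=[7,2,4,0,6,2](3) P2=[2,0,8,4,0,0](3)
Move 8: P1 pit5 -> P1=[7,2,4,0,6,0](4) P2=[3,0,8,4,0,0](3)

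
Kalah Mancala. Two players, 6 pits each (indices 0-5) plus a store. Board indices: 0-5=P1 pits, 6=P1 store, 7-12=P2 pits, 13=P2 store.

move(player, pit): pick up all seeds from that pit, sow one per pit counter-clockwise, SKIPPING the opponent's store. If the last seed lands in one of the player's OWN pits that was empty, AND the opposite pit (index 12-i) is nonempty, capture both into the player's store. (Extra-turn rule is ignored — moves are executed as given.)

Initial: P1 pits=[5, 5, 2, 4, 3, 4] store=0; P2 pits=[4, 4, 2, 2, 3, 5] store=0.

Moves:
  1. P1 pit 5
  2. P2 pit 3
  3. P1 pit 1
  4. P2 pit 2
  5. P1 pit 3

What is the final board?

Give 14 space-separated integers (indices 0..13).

Answer: 5 0 3 0 5 2 3 6 6 0 1 5 7 0

Derivation:
Move 1: P1 pit5 -> P1=[5,5,2,4,3,0](1) P2=[5,5,3,2,3,5](0)
Move 2: P2 pit3 -> P1=[5,5,2,4,3,0](1) P2=[5,5,3,0,4,6](0)
Move 3: P1 pit1 -> P1=[5,0,3,5,4,1](2) P2=[5,5,3,0,4,6](0)
Move 4: P2 pit2 -> P1=[5,0,3,5,4,1](2) P2=[5,5,0,1,5,7](0)
Move 5: P1 pit3 -> P1=[5,0,3,0,5,2](3) P2=[6,6,0,1,5,7](0)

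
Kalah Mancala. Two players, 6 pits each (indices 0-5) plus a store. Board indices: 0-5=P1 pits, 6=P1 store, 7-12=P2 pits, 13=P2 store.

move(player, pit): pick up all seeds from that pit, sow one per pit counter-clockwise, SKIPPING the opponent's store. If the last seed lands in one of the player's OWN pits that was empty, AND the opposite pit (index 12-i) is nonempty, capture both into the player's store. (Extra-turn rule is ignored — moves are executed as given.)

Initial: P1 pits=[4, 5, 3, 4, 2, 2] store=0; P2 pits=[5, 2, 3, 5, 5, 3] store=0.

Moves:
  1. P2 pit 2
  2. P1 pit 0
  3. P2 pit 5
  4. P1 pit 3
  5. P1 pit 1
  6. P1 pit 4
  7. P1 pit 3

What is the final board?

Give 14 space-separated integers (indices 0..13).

Move 1: P2 pit2 -> P1=[4,5,3,4,2,2](0) P2=[5,2,0,6,6,4](0)
Move 2: P1 pit0 -> P1=[0,6,4,5,3,2](0) P2=[5,2,0,6,6,4](0)
Move 3: P2 pit5 -> P1=[1,7,5,5,3,2](0) P2=[5,2,0,6,6,0](1)
Move 4: P1 pit3 -> P1=[1,7,5,0,4,3](1) P2=[6,3,0,6,6,0](1)
Move 5: P1 pit1 -> P1=[1,0,6,1,5,4](2) P2=[7,4,0,6,6,0](1)
Move 6: P1 pit4 -> P1=[1,0,6,1,0,5](3) P2=[8,5,1,6,6,0](1)
Move 7: P1 pit3 -> P1=[1,0,6,0,0,5](9) P2=[8,0,1,6,6,0](1)

Answer: 1 0 6 0 0 5 9 8 0 1 6 6 0 1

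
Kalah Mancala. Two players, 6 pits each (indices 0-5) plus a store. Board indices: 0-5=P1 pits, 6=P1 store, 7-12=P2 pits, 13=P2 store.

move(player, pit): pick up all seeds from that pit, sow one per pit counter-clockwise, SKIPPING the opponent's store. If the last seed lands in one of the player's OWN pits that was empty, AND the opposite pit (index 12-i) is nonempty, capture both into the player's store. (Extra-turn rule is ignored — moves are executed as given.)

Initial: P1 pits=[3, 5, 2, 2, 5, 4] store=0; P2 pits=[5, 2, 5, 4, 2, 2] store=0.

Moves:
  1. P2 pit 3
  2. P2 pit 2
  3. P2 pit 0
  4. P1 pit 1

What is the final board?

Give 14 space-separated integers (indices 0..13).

Move 1: P2 pit3 -> P1=[4,5,2,2,5,4](0) P2=[5,2,5,0,3,3](1)
Move 2: P2 pit2 -> P1=[5,5,2,2,5,4](0) P2=[5,2,0,1,4,4](2)
Move 3: P2 pit0 -> P1=[5,5,2,2,5,4](0) P2=[0,3,1,2,5,5](2)
Move 4: P1 pit1 -> P1=[5,0,3,3,6,5](1) P2=[0,3,1,2,5,5](2)

Answer: 5 0 3 3 6 5 1 0 3 1 2 5 5 2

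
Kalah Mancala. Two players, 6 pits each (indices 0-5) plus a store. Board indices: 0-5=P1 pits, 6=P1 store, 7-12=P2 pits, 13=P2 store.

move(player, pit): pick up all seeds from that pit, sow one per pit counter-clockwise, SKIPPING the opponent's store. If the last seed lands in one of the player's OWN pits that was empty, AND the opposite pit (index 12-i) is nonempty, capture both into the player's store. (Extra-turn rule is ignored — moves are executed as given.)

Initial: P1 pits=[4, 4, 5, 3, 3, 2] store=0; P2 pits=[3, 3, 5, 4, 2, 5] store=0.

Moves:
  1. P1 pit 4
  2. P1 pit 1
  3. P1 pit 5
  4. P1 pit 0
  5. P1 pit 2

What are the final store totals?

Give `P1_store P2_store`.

Answer: 3 0

Derivation:
Move 1: P1 pit4 -> P1=[4,4,5,3,0,3](1) P2=[4,3,5,4,2,5](0)
Move 2: P1 pit1 -> P1=[4,0,6,4,1,4](1) P2=[4,3,5,4,2,5](0)
Move 3: P1 pit5 -> P1=[4,0,6,4,1,0](2) P2=[5,4,6,4,2,5](0)
Move 4: P1 pit0 -> P1=[0,1,7,5,2,0](2) P2=[5,4,6,4,2,5](0)
Move 5: P1 pit2 -> P1=[0,1,0,6,3,1](3) P2=[6,5,7,4,2,5](0)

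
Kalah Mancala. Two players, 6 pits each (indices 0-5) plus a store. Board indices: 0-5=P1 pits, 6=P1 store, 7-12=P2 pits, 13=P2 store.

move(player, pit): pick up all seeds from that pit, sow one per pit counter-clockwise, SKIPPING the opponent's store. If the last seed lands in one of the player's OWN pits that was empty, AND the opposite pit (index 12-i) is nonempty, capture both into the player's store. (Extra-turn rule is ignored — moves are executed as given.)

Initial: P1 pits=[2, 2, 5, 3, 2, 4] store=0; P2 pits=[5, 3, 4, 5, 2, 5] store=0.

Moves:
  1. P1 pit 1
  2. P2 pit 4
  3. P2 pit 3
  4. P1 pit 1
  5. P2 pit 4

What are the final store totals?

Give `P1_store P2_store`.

Answer: 0 2

Derivation:
Move 1: P1 pit1 -> P1=[2,0,6,4,2,4](0) P2=[5,3,4,5,2,5](0)
Move 2: P2 pit4 -> P1=[2,0,6,4,2,4](0) P2=[5,3,4,5,0,6](1)
Move 3: P2 pit3 -> P1=[3,1,6,4,2,4](0) P2=[5,3,4,0,1,7](2)
Move 4: P1 pit1 -> P1=[3,0,7,4,2,4](0) P2=[5,3,4,0,1,7](2)
Move 5: P2 pit4 -> P1=[3,0,7,4,2,4](0) P2=[5,3,4,0,0,8](2)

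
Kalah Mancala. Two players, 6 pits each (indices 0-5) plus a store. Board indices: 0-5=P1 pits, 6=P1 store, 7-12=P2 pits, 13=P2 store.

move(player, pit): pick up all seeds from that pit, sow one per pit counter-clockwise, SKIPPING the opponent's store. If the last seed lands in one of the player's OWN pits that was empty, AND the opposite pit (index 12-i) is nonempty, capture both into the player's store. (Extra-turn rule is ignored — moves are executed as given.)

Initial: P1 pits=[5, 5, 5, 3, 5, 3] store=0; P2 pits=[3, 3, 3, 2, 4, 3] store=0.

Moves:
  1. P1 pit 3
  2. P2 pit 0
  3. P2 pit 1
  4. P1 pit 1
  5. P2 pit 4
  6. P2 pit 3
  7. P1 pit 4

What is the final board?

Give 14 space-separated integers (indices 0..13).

Answer: 7 1 7 1 0 6 3 1 1 6 1 2 6 2

Derivation:
Move 1: P1 pit3 -> P1=[5,5,5,0,6,4](1) P2=[3,3,3,2,4,3](0)
Move 2: P2 pit0 -> P1=[5,5,5,0,6,4](1) P2=[0,4,4,3,4,3](0)
Move 3: P2 pit1 -> P1=[5,5,5,0,6,4](1) P2=[0,0,5,4,5,4](0)
Move 4: P1 pit1 -> P1=[5,0,6,1,7,5](2) P2=[0,0,5,4,5,4](0)
Move 5: P2 pit4 -> P1=[6,1,7,1,7,5](2) P2=[0,0,5,4,0,5](1)
Move 6: P2 pit3 -> P1=[7,1,7,1,7,5](2) P2=[0,0,5,0,1,6](2)
Move 7: P1 pit4 -> P1=[7,1,7,1,0,6](3) P2=[1,1,6,1,2,6](2)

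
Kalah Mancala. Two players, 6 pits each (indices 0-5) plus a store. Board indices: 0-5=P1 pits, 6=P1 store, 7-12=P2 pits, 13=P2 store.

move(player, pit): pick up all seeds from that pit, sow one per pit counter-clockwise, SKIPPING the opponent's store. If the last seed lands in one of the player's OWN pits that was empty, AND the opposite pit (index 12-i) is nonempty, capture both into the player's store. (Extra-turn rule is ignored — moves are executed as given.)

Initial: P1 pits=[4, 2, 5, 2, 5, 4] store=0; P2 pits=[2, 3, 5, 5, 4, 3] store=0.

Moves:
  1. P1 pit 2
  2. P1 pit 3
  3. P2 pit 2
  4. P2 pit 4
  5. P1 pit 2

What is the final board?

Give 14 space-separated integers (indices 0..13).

Move 1: P1 pit2 -> P1=[4,2,0,3,6,5](1) P2=[3,3,5,5,4,3](0)
Move 2: P1 pit3 -> P1=[4,2,0,0,7,6](2) P2=[3,3,5,5,4,3](0)
Move 3: P2 pit2 -> P1=[5,2,0,0,7,6](2) P2=[3,3,0,6,5,4](1)
Move 4: P2 pit4 -> P1=[6,3,1,0,7,6](2) P2=[3,3,0,6,0,5](2)
Move 5: P1 pit2 -> P1=[6,3,0,1,7,6](2) P2=[3,3,0,6,0,5](2)

Answer: 6 3 0 1 7 6 2 3 3 0 6 0 5 2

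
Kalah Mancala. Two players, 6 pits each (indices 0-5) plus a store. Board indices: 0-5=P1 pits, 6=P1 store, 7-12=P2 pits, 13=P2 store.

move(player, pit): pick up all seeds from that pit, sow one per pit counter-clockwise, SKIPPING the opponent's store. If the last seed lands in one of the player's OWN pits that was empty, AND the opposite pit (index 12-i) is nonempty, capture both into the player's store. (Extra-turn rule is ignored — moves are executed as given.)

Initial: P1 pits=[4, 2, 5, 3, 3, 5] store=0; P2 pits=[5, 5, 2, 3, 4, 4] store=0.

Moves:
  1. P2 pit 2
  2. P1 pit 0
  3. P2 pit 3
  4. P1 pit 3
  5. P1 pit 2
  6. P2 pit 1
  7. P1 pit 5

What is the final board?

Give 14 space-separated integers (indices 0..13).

Move 1: P2 pit2 -> P1=[4,2,5,3,3,5](0) P2=[5,5,0,4,5,4](0)
Move 2: P1 pit0 -> P1=[0,3,6,4,4,5](0) P2=[5,5,0,4,5,4](0)
Move 3: P2 pit3 -> P1=[1,3,6,4,4,5](0) P2=[5,5,0,0,6,5](1)
Move 4: P1 pit3 -> P1=[1,3,6,0,5,6](1) P2=[6,5,0,0,6,5](1)
Move 5: P1 pit2 -> P1=[1,3,0,1,6,7](2) P2=[7,6,0,0,6,5](1)
Move 6: P2 pit1 -> P1=[2,3,0,1,6,7](2) P2=[7,0,1,1,7,6](2)
Move 7: P1 pit5 -> P1=[2,3,0,1,6,0](3) P2=[8,1,2,2,8,7](2)

Answer: 2 3 0 1 6 0 3 8 1 2 2 8 7 2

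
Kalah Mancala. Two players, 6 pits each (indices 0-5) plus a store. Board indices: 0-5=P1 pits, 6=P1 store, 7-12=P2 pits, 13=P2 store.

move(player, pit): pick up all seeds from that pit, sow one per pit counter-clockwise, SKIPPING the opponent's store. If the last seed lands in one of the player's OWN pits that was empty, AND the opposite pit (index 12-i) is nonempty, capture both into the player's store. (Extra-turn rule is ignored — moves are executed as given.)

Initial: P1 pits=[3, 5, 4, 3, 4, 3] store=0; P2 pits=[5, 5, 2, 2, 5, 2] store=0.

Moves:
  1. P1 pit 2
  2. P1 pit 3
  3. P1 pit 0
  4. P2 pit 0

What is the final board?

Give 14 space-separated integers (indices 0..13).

Answer: 0 6 1 0 6 5 5 0 6 1 3 6 3 1

Derivation:
Move 1: P1 pit2 -> P1=[3,5,0,4,5,4](1) P2=[5,5,2,2,5,2](0)
Move 2: P1 pit3 -> P1=[3,5,0,0,6,5](2) P2=[6,5,2,2,5,2](0)
Move 3: P1 pit0 -> P1=[0,6,1,0,6,5](5) P2=[6,5,0,2,5,2](0)
Move 4: P2 pit0 -> P1=[0,6,1,0,6,5](5) P2=[0,6,1,3,6,3](1)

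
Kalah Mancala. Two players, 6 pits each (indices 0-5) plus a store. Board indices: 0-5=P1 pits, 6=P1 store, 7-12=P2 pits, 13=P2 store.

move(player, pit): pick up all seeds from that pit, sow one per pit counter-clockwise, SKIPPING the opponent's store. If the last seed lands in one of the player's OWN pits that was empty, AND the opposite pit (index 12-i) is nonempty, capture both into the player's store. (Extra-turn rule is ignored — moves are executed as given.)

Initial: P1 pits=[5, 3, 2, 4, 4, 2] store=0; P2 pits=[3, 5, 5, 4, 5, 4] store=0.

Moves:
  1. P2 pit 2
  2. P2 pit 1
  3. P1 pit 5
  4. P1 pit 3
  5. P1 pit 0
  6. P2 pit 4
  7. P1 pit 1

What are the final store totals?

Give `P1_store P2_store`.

Move 1: P2 pit2 -> P1=[6,3,2,4,4,2](0) P2=[3,5,0,5,6,5](1)
Move 2: P2 pit1 -> P1=[6,3,2,4,4,2](0) P2=[3,0,1,6,7,6](2)
Move 3: P1 pit5 -> P1=[6,3,2,4,4,0](1) P2=[4,0,1,6,7,6](2)
Move 4: P1 pit3 -> P1=[6,3,2,0,5,1](2) P2=[5,0,1,6,7,6](2)
Move 5: P1 pit0 -> P1=[0,4,3,1,6,2](3) P2=[5,0,1,6,7,6](2)
Move 6: P2 pit4 -> P1=[1,5,4,2,7,2](3) P2=[5,0,1,6,0,7](3)
Move 7: P1 pit1 -> P1=[1,0,5,3,8,3](4) P2=[5,0,1,6,0,7](3)

Answer: 4 3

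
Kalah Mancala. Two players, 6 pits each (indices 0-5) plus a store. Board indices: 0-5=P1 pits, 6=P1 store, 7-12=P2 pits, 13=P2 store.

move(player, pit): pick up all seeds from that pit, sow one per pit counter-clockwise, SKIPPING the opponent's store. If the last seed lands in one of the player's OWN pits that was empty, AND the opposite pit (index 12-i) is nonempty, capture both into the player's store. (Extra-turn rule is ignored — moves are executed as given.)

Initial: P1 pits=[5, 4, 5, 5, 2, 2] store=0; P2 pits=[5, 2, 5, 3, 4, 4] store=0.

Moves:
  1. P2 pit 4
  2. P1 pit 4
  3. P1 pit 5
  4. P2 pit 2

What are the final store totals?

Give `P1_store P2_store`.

Answer: 2 2

Derivation:
Move 1: P2 pit4 -> P1=[6,5,5,5,2,2](0) P2=[5,2,5,3,0,5](1)
Move 2: P1 pit4 -> P1=[6,5,5,5,0,3](1) P2=[5,2,5,3,0,5](1)
Move 3: P1 pit5 -> P1=[6,5,5,5,0,0](2) P2=[6,3,5,3,0,5](1)
Move 4: P2 pit2 -> P1=[7,5,5,5,0,0](2) P2=[6,3,0,4,1,6](2)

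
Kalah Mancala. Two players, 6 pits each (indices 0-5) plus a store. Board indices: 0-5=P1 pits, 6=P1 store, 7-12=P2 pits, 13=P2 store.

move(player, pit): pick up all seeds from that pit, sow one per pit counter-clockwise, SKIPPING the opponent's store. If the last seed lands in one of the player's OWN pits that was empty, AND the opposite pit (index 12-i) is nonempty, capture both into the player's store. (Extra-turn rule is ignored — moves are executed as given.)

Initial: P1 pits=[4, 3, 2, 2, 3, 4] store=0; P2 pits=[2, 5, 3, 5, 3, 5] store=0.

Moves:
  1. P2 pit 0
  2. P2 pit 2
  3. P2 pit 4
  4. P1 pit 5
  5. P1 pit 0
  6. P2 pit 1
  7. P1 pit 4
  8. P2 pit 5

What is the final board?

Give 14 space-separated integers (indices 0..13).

Answer: 2 7 4 4 1 2 4 2 1 2 7 1 0 4

Derivation:
Move 1: P2 pit0 -> P1=[4,3,2,2,3,4](0) P2=[0,6,4,5,3,5](0)
Move 2: P2 pit2 -> P1=[4,3,2,2,3,4](0) P2=[0,6,0,6,4,6](1)
Move 3: P2 pit4 -> P1=[5,4,2,2,3,4](0) P2=[0,6,0,6,0,7](2)
Move 4: P1 pit5 -> P1=[5,4,2,2,3,0](1) P2=[1,7,1,6,0,7](2)
Move 5: P1 pit0 -> P1=[0,5,3,3,4,0](3) P2=[0,7,1,6,0,7](2)
Move 6: P2 pit1 -> P1=[1,6,3,3,4,0](3) P2=[0,0,2,7,1,8](3)
Move 7: P1 pit4 -> P1=[1,6,3,3,0,1](4) P2=[1,1,2,7,1,8](3)
Move 8: P2 pit5 -> P1=[2,7,4,4,1,2](4) P2=[2,1,2,7,1,0](4)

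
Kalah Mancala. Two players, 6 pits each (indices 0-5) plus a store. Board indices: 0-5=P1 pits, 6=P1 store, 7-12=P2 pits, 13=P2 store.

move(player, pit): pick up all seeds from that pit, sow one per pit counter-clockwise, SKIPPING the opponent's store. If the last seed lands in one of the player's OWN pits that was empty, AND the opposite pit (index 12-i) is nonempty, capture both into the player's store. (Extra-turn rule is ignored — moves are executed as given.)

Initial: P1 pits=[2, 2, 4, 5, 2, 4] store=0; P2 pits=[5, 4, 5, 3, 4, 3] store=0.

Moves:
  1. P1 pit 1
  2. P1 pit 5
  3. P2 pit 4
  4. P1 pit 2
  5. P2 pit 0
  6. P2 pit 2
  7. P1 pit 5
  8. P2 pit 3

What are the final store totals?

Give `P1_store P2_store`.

Move 1: P1 pit1 -> P1=[2,0,5,6,2,4](0) P2=[5,4,5,3,4,3](0)
Move 2: P1 pit5 -> P1=[2,0,5,6,2,0](1) P2=[6,5,6,3,4,3](0)
Move 3: P2 pit4 -> P1=[3,1,5,6,2,0](1) P2=[6,5,6,3,0,4](1)
Move 4: P1 pit2 -> P1=[3,1,0,7,3,1](2) P2=[7,5,6,3,0,4](1)
Move 5: P2 pit0 -> P1=[4,1,0,7,3,1](2) P2=[0,6,7,4,1,5](2)
Move 6: P2 pit2 -> P1=[5,2,1,7,3,1](2) P2=[0,6,0,5,2,6](3)
Move 7: P1 pit5 -> P1=[5,2,1,7,3,0](3) P2=[0,6,0,5,2,6](3)
Move 8: P2 pit3 -> P1=[6,3,1,7,3,0](3) P2=[0,6,0,0,3,7](4)

Answer: 3 4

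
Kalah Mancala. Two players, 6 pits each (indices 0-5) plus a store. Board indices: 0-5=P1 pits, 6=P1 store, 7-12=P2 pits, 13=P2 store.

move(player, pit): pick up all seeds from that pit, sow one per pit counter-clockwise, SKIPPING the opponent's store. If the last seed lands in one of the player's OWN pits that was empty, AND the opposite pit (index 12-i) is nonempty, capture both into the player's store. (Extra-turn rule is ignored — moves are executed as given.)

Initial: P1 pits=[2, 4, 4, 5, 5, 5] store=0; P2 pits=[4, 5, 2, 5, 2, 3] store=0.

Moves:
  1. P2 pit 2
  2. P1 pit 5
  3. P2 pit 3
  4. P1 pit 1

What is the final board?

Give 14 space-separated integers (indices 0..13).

Move 1: P2 pit2 -> P1=[2,4,4,5,5,5](0) P2=[4,5,0,6,3,3](0)
Move 2: P1 pit5 -> P1=[2,4,4,5,5,0](1) P2=[5,6,1,7,3,3](0)
Move 3: P2 pit3 -> P1=[3,5,5,6,5,0](1) P2=[5,6,1,0,4,4](1)
Move 4: P1 pit1 -> P1=[3,0,6,7,6,1](2) P2=[5,6,1,0,4,4](1)

Answer: 3 0 6 7 6 1 2 5 6 1 0 4 4 1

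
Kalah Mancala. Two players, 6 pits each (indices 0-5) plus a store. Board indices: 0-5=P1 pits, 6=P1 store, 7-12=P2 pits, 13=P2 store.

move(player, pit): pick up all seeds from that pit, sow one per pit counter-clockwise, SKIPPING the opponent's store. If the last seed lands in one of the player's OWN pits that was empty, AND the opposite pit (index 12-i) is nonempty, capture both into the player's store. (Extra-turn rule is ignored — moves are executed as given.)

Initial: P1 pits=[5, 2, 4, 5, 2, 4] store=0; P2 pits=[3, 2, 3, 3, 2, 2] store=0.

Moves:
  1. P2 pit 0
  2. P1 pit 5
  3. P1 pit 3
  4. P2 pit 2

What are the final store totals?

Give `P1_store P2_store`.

Move 1: P2 pit0 -> P1=[5,2,4,5,2,4](0) P2=[0,3,4,4,2,2](0)
Move 2: P1 pit5 -> P1=[5,2,4,5,2,0](1) P2=[1,4,5,4,2,2](0)
Move 3: P1 pit3 -> P1=[5,2,4,0,3,1](2) P2=[2,5,5,4,2,2](0)
Move 4: P2 pit2 -> P1=[6,2,4,0,3,1](2) P2=[2,5,0,5,3,3](1)

Answer: 2 1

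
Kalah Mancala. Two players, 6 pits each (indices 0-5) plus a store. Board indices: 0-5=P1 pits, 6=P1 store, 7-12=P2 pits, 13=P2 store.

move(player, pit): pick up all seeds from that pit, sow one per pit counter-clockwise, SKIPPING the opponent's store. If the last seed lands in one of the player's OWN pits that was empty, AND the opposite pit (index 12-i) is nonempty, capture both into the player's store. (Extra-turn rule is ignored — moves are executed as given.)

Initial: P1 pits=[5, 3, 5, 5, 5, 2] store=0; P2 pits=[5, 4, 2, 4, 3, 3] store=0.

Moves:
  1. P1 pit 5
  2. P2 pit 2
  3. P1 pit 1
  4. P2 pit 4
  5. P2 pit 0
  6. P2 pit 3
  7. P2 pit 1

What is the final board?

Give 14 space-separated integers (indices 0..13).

Move 1: P1 pit5 -> P1=[5,3,5,5,5,0](1) P2=[6,4,2,4,3,3](0)
Move 2: P2 pit2 -> P1=[5,3,5,5,5,0](1) P2=[6,4,0,5,4,3](0)
Move 3: P1 pit1 -> P1=[5,0,6,6,6,0](1) P2=[6,4,0,5,4,3](0)
Move 4: P2 pit4 -> P1=[6,1,6,6,6,0](1) P2=[6,4,0,5,0,4](1)
Move 5: P2 pit0 -> P1=[6,1,6,6,6,0](1) P2=[0,5,1,6,1,5](2)
Move 6: P2 pit3 -> P1=[7,2,7,6,6,0](1) P2=[0,5,1,0,2,6](3)
Move 7: P2 pit1 -> P1=[7,2,7,6,6,0](1) P2=[0,0,2,1,3,7](4)

Answer: 7 2 7 6 6 0 1 0 0 2 1 3 7 4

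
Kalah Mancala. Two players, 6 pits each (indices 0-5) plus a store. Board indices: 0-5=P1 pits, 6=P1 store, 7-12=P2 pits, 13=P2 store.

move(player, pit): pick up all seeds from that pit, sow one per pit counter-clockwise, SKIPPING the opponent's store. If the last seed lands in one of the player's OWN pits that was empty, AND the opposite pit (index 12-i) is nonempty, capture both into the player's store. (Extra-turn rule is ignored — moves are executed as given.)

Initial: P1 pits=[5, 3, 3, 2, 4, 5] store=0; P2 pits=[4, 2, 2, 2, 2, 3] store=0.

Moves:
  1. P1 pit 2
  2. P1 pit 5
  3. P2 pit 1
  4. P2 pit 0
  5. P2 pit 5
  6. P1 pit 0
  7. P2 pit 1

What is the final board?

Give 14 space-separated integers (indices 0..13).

Move 1: P1 pit2 -> P1=[5,3,0,3,5,6](0) P2=[4,2,2,2,2,3](0)
Move 2: P1 pit5 -> P1=[5,3,0,3,5,0](1) P2=[5,3,3,3,3,3](0)
Move 3: P2 pit1 -> P1=[5,3,0,3,5,0](1) P2=[5,0,4,4,4,3](0)
Move 4: P2 pit0 -> P1=[5,3,0,3,5,0](1) P2=[0,1,5,5,5,4](0)
Move 5: P2 pit5 -> P1=[6,4,1,3,5,0](1) P2=[0,1,5,5,5,0](1)
Move 6: P1 pit0 -> P1=[0,5,2,4,6,1](2) P2=[0,1,5,5,5,0](1)
Move 7: P2 pit1 -> P1=[0,5,2,4,6,1](2) P2=[0,0,6,5,5,0](1)

Answer: 0 5 2 4 6 1 2 0 0 6 5 5 0 1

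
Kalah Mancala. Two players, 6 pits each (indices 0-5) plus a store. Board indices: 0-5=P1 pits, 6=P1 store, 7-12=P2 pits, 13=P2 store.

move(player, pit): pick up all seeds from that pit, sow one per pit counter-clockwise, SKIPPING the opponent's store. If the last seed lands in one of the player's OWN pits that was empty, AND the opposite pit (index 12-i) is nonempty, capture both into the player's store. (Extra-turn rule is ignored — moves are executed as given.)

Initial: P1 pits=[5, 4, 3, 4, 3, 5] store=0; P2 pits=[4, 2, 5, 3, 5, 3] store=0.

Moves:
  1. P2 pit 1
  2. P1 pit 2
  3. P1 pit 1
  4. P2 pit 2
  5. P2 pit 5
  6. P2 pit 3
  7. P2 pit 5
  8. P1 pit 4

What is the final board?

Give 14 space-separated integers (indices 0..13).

Answer: 8 3 2 6 0 8 1 5 1 1 0 7 0 4

Derivation:
Move 1: P2 pit1 -> P1=[5,4,3,4,3,5](0) P2=[4,0,6,4,5,3](0)
Move 2: P1 pit2 -> P1=[5,4,0,5,4,6](0) P2=[4,0,6,4,5,3](0)
Move 3: P1 pit1 -> P1=[5,0,1,6,5,7](0) P2=[4,0,6,4,5,3](0)
Move 4: P2 pit2 -> P1=[6,1,1,6,5,7](0) P2=[4,0,0,5,6,4](1)
Move 5: P2 pit5 -> P1=[7,2,2,6,5,7](0) P2=[4,0,0,5,6,0](2)
Move 6: P2 pit3 -> P1=[8,3,2,6,5,7](0) P2=[4,0,0,0,7,1](3)
Move 7: P2 pit5 -> P1=[8,3,2,6,5,7](0) P2=[4,0,0,0,7,0](4)
Move 8: P1 pit4 -> P1=[8,3,2,6,0,8](1) P2=[5,1,1,0,7,0](4)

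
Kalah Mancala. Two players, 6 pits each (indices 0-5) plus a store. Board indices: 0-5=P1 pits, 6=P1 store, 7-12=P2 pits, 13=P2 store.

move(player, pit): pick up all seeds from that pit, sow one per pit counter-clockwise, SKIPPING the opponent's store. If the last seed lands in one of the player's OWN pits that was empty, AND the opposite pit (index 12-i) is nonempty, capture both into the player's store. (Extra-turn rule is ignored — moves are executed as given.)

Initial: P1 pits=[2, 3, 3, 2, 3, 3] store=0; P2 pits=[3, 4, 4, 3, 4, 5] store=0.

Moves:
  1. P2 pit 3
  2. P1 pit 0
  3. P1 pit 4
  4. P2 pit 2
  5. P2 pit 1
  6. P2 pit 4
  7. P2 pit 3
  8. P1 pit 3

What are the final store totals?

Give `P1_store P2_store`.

Answer: 2 3

Derivation:
Move 1: P2 pit3 -> P1=[2,3,3,2,3,3](0) P2=[3,4,4,0,5,6](1)
Move 2: P1 pit0 -> P1=[0,4,4,2,3,3](0) P2=[3,4,4,0,5,6](1)
Move 3: P1 pit4 -> P1=[0,4,4,2,0,4](1) P2=[4,4,4,0,5,6](1)
Move 4: P2 pit2 -> P1=[0,4,4,2,0,4](1) P2=[4,4,0,1,6,7](2)
Move 5: P2 pit1 -> P1=[0,4,4,2,0,4](1) P2=[4,0,1,2,7,8](2)
Move 6: P2 pit4 -> P1=[1,5,5,3,1,4](1) P2=[4,0,1,2,0,9](3)
Move 7: P2 pit3 -> P1=[1,5,5,3,1,4](1) P2=[4,0,1,0,1,10](3)
Move 8: P1 pit3 -> P1=[1,5,5,0,2,5](2) P2=[4,0,1,0,1,10](3)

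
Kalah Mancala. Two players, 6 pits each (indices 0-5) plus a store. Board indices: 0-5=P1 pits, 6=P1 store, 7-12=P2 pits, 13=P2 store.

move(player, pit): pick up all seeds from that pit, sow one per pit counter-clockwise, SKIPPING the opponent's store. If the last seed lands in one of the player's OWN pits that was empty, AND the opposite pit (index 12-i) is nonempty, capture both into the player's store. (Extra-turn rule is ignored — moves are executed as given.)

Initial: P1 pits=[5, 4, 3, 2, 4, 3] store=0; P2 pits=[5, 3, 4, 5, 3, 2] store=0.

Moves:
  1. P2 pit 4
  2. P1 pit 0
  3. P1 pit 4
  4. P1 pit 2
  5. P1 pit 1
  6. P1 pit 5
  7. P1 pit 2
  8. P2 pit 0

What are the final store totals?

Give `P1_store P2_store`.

Move 1: P2 pit4 -> P1=[6,4,3,2,4,3](0) P2=[5,3,4,5,0,3](1)
Move 2: P1 pit0 -> P1=[0,5,4,3,5,4](1) P2=[5,3,4,5,0,3](1)
Move 3: P1 pit4 -> P1=[0,5,4,3,0,5](2) P2=[6,4,5,5,0,3](1)
Move 4: P1 pit2 -> P1=[0,5,0,4,1,6](3) P2=[6,4,5,5,0,3](1)
Move 5: P1 pit1 -> P1=[0,0,1,5,2,7](4) P2=[6,4,5,5,0,3](1)
Move 6: P1 pit5 -> P1=[0,0,1,5,2,0](5) P2=[7,5,6,6,1,4](1)
Move 7: P1 pit2 -> P1=[0,0,0,6,2,0](5) P2=[7,5,6,6,1,4](1)
Move 8: P2 pit0 -> P1=[1,0,0,6,2,0](5) P2=[0,6,7,7,2,5](2)

Answer: 5 2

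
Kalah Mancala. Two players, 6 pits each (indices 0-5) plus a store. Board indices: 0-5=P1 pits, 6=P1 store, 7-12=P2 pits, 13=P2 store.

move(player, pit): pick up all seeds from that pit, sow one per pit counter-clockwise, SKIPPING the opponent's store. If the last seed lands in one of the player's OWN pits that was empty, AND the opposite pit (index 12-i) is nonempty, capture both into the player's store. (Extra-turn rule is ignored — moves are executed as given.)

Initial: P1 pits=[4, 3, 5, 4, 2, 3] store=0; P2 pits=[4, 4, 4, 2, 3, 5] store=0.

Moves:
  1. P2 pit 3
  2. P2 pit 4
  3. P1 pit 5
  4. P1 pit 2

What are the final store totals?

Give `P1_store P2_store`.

Move 1: P2 pit3 -> P1=[4,3,5,4,2,3](0) P2=[4,4,4,0,4,6](0)
Move 2: P2 pit4 -> P1=[5,4,5,4,2,3](0) P2=[4,4,4,0,0,7](1)
Move 3: P1 pit5 -> P1=[5,4,5,4,2,0](1) P2=[5,5,4,0,0,7](1)
Move 4: P1 pit2 -> P1=[5,4,0,5,3,1](2) P2=[6,5,4,0,0,7](1)

Answer: 2 1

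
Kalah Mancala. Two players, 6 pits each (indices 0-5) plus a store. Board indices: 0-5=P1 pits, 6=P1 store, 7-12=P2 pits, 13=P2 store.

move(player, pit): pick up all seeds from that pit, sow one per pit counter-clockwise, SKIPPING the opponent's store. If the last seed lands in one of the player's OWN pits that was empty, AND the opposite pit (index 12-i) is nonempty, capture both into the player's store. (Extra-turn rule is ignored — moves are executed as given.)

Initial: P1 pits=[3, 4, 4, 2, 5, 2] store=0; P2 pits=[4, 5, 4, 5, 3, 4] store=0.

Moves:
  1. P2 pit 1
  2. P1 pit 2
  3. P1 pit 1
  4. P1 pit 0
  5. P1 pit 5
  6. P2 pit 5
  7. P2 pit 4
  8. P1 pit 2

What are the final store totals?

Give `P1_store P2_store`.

Move 1: P2 pit1 -> P1=[3,4,4,2,5,2](0) P2=[4,0,5,6,4,5](1)
Move 2: P1 pit2 -> P1=[3,4,0,3,6,3](1) P2=[4,0,5,6,4,5](1)
Move 3: P1 pit1 -> P1=[3,0,1,4,7,4](1) P2=[4,0,5,6,4,5](1)
Move 4: P1 pit0 -> P1=[0,1,2,5,7,4](1) P2=[4,0,5,6,4,5](1)
Move 5: P1 pit5 -> P1=[0,1,2,5,7,0](2) P2=[5,1,6,6,4,5](1)
Move 6: P2 pit5 -> P1=[1,2,3,6,7,0](2) P2=[5,1,6,6,4,0](2)
Move 7: P2 pit4 -> P1=[2,3,3,6,7,0](2) P2=[5,1,6,6,0,1](3)
Move 8: P1 pit2 -> P1=[2,3,0,7,8,0](8) P2=[0,1,6,6,0,1](3)

Answer: 8 3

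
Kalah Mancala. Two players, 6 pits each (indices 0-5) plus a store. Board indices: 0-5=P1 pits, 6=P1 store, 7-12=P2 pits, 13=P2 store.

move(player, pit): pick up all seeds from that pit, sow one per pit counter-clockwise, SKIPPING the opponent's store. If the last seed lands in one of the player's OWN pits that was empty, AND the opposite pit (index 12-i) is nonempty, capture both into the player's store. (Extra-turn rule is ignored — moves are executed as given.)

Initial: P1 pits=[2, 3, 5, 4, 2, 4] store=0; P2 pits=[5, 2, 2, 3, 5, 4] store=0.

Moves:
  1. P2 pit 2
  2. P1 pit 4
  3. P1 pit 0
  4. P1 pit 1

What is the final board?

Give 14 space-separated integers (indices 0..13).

Answer: 0 0 7 5 1 6 1 5 2 0 4 6 4 0

Derivation:
Move 1: P2 pit2 -> P1=[2,3,5,4,2,4](0) P2=[5,2,0,4,6,4](0)
Move 2: P1 pit4 -> P1=[2,3,5,4,0,5](1) P2=[5,2,0,4,6,4](0)
Move 3: P1 pit0 -> P1=[0,4,6,4,0,5](1) P2=[5,2,0,4,6,4](0)
Move 4: P1 pit1 -> P1=[0,0,7,5,1,6](1) P2=[5,2,0,4,6,4](0)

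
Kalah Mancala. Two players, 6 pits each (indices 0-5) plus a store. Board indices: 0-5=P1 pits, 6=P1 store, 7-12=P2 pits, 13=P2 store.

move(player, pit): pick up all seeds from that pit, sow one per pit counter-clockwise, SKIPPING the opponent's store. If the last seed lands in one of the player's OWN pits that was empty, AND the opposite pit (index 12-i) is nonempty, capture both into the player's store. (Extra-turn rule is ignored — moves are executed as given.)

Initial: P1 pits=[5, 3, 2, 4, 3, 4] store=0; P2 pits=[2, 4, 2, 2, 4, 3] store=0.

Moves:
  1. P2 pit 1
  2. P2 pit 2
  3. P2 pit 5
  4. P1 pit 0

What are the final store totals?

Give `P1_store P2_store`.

Move 1: P2 pit1 -> P1=[5,3,2,4,3,4](0) P2=[2,0,3,3,5,4](0)
Move 2: P2 pit2 -> P1=[5,3,2,4,3,4](0) P2=[2,0,0,4,6,5](0)
Move 3: P2 pit5 -> P1=[6,4,3,5,3,4](0) P2=[2,0,0,4,6,0](1)
Move 4: P1 pit0 -> P1=[0,5,4,6,4,5](1) P2=[2,0,0,4,6,0](1)

Answer: 1 1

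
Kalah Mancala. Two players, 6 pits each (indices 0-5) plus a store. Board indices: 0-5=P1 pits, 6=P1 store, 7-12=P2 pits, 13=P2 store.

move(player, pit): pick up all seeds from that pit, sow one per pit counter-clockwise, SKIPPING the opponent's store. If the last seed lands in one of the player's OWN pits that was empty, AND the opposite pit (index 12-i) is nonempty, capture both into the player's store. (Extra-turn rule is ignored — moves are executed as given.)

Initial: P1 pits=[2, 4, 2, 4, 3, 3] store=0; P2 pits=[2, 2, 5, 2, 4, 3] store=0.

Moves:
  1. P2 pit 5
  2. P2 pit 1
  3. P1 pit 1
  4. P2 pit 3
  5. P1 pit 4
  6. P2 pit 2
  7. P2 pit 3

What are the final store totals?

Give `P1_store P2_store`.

Answer: 2 3

Derivation:
Move 1: P2 pit5 -> P1=[3,5,2,4,3,3](0) P2=[2,2,5,2,4,0](1)
Move 2: P2 pit1 -> P1=[3,5,2,4,3,3](0) P2=[2,0,6,3,4,0](1)
Move 3: P1 pit1 -> P1=[3,0,3,5,4,4](1) P2=[2,0,6,3,4,0](1)
Move 4: P2 pit3 -> P1=[3,0,3,5,4,4](1) P2=[2,0,6,0,5,1](2)
Move 5: P1 pit4 -> P1=[3,0,3,5,0,5](2) P2=[3,1,6,0,5,1](2)
Move 6: P2 pit2 -> P1=[4,1,3,5,0,5](2) P2=[3,1,0,1,6,2](3)
Move 7: P2 pit3 -> P1=[4,1,3,5,0,5](2) P2=[3,1,0,0,7,2](3)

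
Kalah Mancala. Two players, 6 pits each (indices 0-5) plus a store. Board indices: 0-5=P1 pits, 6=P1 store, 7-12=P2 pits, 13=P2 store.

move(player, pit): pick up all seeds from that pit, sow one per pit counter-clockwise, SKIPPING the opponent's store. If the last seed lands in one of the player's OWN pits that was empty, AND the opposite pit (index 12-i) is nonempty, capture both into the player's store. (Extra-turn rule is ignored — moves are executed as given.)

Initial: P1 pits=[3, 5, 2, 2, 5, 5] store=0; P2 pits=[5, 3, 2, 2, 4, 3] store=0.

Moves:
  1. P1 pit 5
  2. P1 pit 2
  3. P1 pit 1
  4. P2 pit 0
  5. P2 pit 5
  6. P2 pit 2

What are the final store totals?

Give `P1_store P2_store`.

Move 1: P1 pit5 -> P1=[3,5,2,2,5,0](1) P2=[6,4,3,3,4,3](0)
Move 2: P1 pit2 -> P1=[3,5,0,3,6,0](1) P2=[6,4,3,3,4,3](0)
Move 3: P1 pit1 -> P1=[3,0,1,4,7,1](2) P2=[6,4,3,3,4,3](0)
Move 4: P2 pit0 -> P1=[3,0,1,4,7,1](2) P2=[0,5,4,4,5,4](1)
Move 5: P2 pit5 -> P1=[4,1,2,4,7,1](2) P2=[0,5,4,4,5,0](2)
Move 6: P2 pit2 -> P1=[4,1,2,4,7,1](2) P2=[0,5,0,5,6,1](3)

Answer: 2 3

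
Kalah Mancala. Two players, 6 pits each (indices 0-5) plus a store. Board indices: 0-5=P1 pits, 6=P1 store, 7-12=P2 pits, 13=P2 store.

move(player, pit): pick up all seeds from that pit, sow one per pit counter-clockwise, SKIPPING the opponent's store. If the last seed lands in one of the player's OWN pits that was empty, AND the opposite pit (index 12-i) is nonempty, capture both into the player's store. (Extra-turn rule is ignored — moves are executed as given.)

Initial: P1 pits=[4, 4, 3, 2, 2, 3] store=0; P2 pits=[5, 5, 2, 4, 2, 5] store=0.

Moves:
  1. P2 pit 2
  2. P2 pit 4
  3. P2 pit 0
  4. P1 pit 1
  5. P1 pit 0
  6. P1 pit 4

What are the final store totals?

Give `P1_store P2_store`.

Answer: 1 1

Derivation:
Move 1: P2 pit2 -> P1=[4,4,3,2,2,3](0) P2=[5,5,0,5,3,5](0)
Move 2: P2 pit4 -> P1=[5,4,3,2,2,3](0) P2=[5,5,0,5,0,6](1)
Move 3: P2 pit0 -> P1=[5,4,3,2,2,3](0) P2=[0,6,1,6,1,7](1)
Move 4: P1 pit1 -> P1=[5,0,4,3,3,4](0) P2=[0,6,1,6,1,7](1)
Move 5: P1 pit0 -> P1=[0,1,5,4,4,5](0) P2=[0,6,1,6,1,7](1)
Move 6: P1 pit4 -> P1=[0,1,5,4,0,6](1) P2=[1,7,1,6,1,7](1)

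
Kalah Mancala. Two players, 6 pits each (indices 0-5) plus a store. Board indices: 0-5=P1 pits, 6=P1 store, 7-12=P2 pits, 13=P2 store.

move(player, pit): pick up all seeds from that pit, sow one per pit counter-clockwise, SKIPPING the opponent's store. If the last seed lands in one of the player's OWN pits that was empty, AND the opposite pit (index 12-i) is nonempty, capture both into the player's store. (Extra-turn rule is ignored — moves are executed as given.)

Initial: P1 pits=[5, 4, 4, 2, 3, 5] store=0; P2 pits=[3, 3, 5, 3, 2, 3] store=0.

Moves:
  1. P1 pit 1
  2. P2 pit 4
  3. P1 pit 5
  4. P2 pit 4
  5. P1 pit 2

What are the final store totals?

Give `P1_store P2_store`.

Move 1: P1 pit1 -> P1=[5,0,5,3,4,6](0) P2=[3,3,5,3,2,3](0)
Move 2: P2 pit4 -> P1=[5,0,5,3,4,6](0) P2=[3,3,5,3,0,4](1)
Move 3: P1 pit5 -> P1=[5,0,5,3,4,0](1) P2=[4,4,6,4,1,4](1)
Move 4: P2 pit4 -> P1=[5,0,5,3,4,0](1) P2=[4,4,6,4,0,5](1)
Move 5: P1 pit2 -> P1=[5,0,0,4,5,1](2) P2=[5,4,6,4,0,5](1)

Answer: 2 1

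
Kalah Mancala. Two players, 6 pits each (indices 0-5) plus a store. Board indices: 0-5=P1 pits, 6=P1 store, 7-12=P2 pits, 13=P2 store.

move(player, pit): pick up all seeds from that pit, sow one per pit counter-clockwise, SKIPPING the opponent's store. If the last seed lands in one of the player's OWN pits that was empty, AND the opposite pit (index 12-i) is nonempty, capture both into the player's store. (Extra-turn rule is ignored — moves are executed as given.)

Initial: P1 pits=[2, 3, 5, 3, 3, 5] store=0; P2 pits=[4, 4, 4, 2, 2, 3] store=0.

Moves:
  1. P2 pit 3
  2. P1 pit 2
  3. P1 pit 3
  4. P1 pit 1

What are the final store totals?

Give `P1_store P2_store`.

Move 1: P2 pit3 -> P1=[2,3,5,3,3,5](0) P2=[4,4,4,0,3,4](0)
Move 2: P1 pit2 -> P1=[2,3,0,4,4,6](1) P2=[5,4,4,0,3,4](0)
Move 3: P1 pit3 -> P1=[2,3,0,0,5,7](2) P2=[6,4,4,0,3,4](0)
Move 4: P1 pit1 -> P1=[2,0,1,1,6,7](2) P2=[6,4,4,0,3,4](0)

Answer: 2 0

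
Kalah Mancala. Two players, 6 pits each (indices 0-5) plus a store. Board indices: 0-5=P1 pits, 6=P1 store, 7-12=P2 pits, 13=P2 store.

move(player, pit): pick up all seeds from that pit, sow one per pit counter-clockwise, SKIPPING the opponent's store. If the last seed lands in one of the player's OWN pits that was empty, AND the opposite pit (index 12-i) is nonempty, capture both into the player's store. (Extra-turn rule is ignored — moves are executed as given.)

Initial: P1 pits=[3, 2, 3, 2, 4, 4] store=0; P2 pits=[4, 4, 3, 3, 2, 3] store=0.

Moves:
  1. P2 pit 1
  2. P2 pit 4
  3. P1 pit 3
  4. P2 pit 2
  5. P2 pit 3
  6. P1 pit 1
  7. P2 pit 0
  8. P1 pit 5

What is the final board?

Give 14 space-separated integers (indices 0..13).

Answer: 5 0 4 1 6 0 1 1 2 2 2 3 7 3

Derivation:
Move 1: P2 pit1 -> P1=[3,2,3,2,4,4](0) P2=[4,0,4,4,3,4](0)
Move 2: P2 pit4 -> P1=[4,2,3,2,4,4](0) P2=[4,0,4,4,0,5](1)
Move 3: P1 pit3 -> P1=[4,2,3,0,5,5](0) P2=[4,0,4,4,0,5](1)
Move 4: P2 pit2 -> P1=[4,2,3,0,5,5](0) P2=[4,0,0,5,1,6](2)
Move 5: P2 pit3 -> P1=[5,3,3,0,5,5](0) P2=[4,0,0,0,2,7](3)
Move 6: P1 pit1 -> P1=[5,0,4,1,6,5](0) P2=[4,0,0,0,2,7](3)
Move 7: P2 pit0 -> P1=[5,0,4,1,6,5](0) P2=[0,1,1,1,3,7](3)
Move 8: P1 pit5 -> P1=[5,0,4,1,6,0](1) P2=[1,2,2,2,3,7](3)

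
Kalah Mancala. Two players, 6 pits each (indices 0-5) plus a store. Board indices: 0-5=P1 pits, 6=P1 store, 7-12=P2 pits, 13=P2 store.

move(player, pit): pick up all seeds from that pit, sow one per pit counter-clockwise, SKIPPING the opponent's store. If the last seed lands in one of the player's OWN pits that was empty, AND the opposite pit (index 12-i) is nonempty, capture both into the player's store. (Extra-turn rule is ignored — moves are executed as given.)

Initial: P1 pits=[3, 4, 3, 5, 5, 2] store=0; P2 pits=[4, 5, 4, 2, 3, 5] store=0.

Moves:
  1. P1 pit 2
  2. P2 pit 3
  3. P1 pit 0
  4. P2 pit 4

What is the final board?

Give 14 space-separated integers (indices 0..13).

Answer: 1 6 1 7 6 3 0 4 5 4 0 0 7 1

Derivation:
Move 1: P1 pit2 -> P1=[3,4,0,6,6,3](0) P2=[4,5,4,2,3,5](0)
Move 2: P2 pit3 -> P1=[3,4,0,6,6,3](0) P2=[4,5,4,0,4,6](0)
Move 3: P1 pit0 -> P1=[0,5,1,7,6,3](0) P2=[4,5,4,0,4,6](0)
Move 4: P2 pit4 -> P1=[1,6,1,7,6,3](0) P2=[4,5,4,0,0,7](1)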